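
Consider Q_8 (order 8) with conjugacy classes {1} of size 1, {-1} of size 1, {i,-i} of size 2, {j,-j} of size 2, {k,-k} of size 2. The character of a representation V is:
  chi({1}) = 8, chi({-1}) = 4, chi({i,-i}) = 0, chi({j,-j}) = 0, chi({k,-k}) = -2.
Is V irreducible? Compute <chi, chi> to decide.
Not irreducible (reducible): <chi, chi> = 11 > 1.

Argument: <chi, chi> = (1/|G|) sum_C |C| * |chi(C)|^2 = (1/8)[1*|8|^2 + 1*|4|^2 + 2*|0|^2 + 2*|0|^2 + 2*|-2|^2]
  = (1/8)[(64) + (16) + (0) + (0) + (8)] = 88/8 = 11.
A character is irreducible iff <chi, chi> = 1, so this representation is reducible.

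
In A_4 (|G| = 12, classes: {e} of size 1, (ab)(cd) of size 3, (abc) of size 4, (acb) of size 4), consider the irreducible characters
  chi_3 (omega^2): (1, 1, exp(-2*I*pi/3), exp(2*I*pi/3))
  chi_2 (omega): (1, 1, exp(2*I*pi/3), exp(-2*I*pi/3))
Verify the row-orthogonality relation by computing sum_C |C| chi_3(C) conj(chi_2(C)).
Sum = 0; so <chi_3, chi_2> = 0 (distinct irreducibles are orthogonal).

Why: Compute term by term over conjugacy classes (|C| * chi_3(C) * conj(chi_2(C))):
  1*(1)*conj(1) + 3*(1)*conj(1) + 4*(exp(-2*I*pi/3))*conj(exp(2*I*pi/3)) + 4*(exp(2*I*pi/3))*conj(exp(-2*I*pi/3))
  = (1) + (3) + (4*exp(2*I*pi/3)) + (4*exp(-2*I*pi/3))
  = 0.
(Exp terms are combined using exp(i*s)*conj(exp(i*t)) = exp(i*(s-t)), and sums of them are collapsed using the identity that for every m > 1 the m distinct m-th roots of unity sum to 0, e.g. 1 + exp(2*I*pi/3) + exp(-2*I*pi/3) = 0.)
Dividing by |G| = 12 gives 0/12 = 0, matching the row-orthogonality relation <chi_3, chi_2> = [chi_3 = chi_2].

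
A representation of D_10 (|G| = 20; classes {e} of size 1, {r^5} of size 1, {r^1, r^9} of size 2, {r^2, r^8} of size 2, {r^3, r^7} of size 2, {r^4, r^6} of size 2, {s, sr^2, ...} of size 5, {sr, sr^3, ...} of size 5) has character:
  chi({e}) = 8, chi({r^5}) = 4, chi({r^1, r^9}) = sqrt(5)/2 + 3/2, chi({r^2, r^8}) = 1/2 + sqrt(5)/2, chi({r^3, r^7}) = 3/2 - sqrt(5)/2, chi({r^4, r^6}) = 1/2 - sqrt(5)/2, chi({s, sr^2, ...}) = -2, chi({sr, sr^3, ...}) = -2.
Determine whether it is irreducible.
Not irreducible (reducible): <chi, chi> = 7 > 1.

Why: <chi, chi> = (1/|G|) sum_C |C| * |chi(C)|^2 = (1/20)[1*|8|^2 + 1*|4|^2 + 2*|sqrt(5)/2 + 3/2|^2 + 2*|1/2 + sqrt(5)/2|^2 + 2*|3/2 - sqrt(5)/2|^2 + 2*|1/2 - sqrt(5)/2|^2 + 5*|-2|^2 + 5*|-2|^2]
  = (1/20)[(64) + (16) + (3*sqrt(5) + 7) + (sqrt(5) + 3) + (7 - 3*sqrt(5)) + (3 - sqrt(5)) + (20) + (20)] = 140/20 = 7.
A character is irreducible iff <chi, chi> = 1, so this representation is reducible.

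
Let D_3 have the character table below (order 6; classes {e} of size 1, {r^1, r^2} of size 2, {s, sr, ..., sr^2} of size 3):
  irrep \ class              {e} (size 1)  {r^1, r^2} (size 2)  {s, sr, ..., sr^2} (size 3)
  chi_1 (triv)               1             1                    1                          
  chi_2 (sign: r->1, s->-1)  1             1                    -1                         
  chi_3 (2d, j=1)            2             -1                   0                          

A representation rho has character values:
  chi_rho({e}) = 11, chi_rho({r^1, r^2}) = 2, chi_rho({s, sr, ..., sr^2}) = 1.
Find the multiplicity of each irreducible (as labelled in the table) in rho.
Multiplicities: chi_1: 3, chi_2: 2, chi_3: 3.

Proof sketch: Use <chi_rho, chi> = (1/|G|) sum_C |C| * chi_rho(C) * conj(chi(C)) with |G| = 6 for each irreducible chi in the table:
  <chi_rho, chi_1> = (1/6)[1*(11)*conj(1) + 2*(2)*conj(1) + 3*(1)*conj(1)]
      = (1/6)[(11) + (4) + (3)] = 18/6 = 3
  <chi_rho, chi_2> = (1/6)[1*(11)*conj(1) + 2*(2)*conj(1) + 3*(1)*conj(-1)]
      = (1/6)[(11) + (4) + (-3)] = 12/6 = 2
  <chi_rho, chi_3> = (1/6)[1*(11)*conj(2) + 2*(2)*conj(-1) + 3*(1)*conj(0)]
      = (1/6)[(22) + (-4) + (0)] = 18/6 = 3
Dimension check: dim(rho) = sum (mult * dim) = 3*1 + 2*1 + 3*2 = 11 = chi_rho(e) = 11.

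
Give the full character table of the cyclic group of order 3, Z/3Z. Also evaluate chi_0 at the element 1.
Character table of Z/3Z (irreps indexed chi_0,...,chi_2 with chi_k(m) = zeta_3^(k*m), zeta_3 = exp(2*pi*i/3)):
  irrep \ class  {0} (size 1)  {1} (size 1)    {2} (size 1)  
  chi_0          1             1               1             
  chi_1          1             exp(2*I*pi/3)   exp(-2*I*pi/3)
  chi_2          1             exp(-2*I*pi/3)  exp(2*I*pi/3) 

Spot check: chi_0(1) = zeta_3^(0*1) = zeta_3^0 = 1.

Working: Z/3Z is abelian, so all 3 irreducible complex representations are 1-dimensional. They are given by chi_k(m) = zeta_3^(k*m) for k = 0,...,2. Row orthogonality: sum_m chi_k(m) conj(chi_l(m)) = 3 * [k = l].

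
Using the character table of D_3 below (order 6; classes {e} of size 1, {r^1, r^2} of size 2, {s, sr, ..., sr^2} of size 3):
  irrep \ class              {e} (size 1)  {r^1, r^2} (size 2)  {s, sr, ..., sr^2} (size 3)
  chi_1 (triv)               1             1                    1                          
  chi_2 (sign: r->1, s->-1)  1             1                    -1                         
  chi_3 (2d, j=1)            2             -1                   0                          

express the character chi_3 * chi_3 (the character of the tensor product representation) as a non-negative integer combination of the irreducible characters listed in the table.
chi_3 tensor chi_3 = chi_1 + chi_2 + chi_3 (all other irreducibles have multiplicity 0).

Derivation: The character of a tensor product is the pointwise product (chi_3 * chi_3)(C) = chi_3(C) * chi_3(C):
  {e}: (2)*(2), {r^1, r^2}: (-1)*(-1), {s, sr, ..., sr^2}: (0)*(0)
so (chi_3 * chi_3) takes values
  {e} -> 4, {r^1, r^2} -> 1, {s, sr, ..., sr^2} -> 0.
Now take the inner product of this character with each irreducible chi from the table, <chi_3*chi_3, chi> = (1/6) sum_C |C| (chi_3*chi_3)(C) conj(chi(C)):
  <chi_3*chi_3, chi_1> = (1/6)[1*(4)*conj(1) + 2*(1)*conj(1) + 3*(0)*conj(1)]
      = (1/6)[(4) + (2) + (0)] = 6/6 = 1
  <chi_3*chi_3, chi_2> = (1/6)[1*(4)*conj(1) + 2*(1)*conj(1) + 3*(0)*conj(-1)]
      = (1/6)[(4) + (2) + (0)] = 6/6 = 1
  <chi_3*chi_3, chi_3> = (1/6)[1*(4)*conj(2) + 2*(1)*conj(-1) + 3*(0)*conj(0)]
      = (1/6)[(8) + (-2) + (0)] = 6/6 = 1
Hence the multiplicities are chi_1: 1, chi_2: 1, chi_3: 1. Dimension check: dim(chi_3)*dim(chi_3) = 2*2 = 4 and sum (mult * dim) = 1*1 + 1*1 + 1*2 = 4.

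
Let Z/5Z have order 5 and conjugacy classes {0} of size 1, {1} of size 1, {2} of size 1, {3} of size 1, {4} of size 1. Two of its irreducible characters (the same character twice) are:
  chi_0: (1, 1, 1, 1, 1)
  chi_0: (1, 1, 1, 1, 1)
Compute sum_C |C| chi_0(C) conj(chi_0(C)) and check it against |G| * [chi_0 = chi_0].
Sum = 5 = |G| = 5; so <chi_0, chi_0> = 1 (norm-1 confirms irreducibility).

Why: Compute term by term over conjugacy classes (|C| * chi_0(C) * conj(chi_0(C))):
  1*(1)*conj(1) + 1*(1)*conj(1) + 1*(1)*conj(1) + 1*(1)*conj(1) + 1*(1)*conj(1)
  = (1) + (1) + (1) + (1) + (1)
  = 5.
(Exp terms are combined using exp(i*s)*conj(exp(i*t)) = exp(i*(s-t)), and sums of them are collapsed using the identity that for every m > 1 the m distinct m-th roots of unity sum to 0, e.g. 1 + exp(2*I*pi/3) + exp(-2*I*pi/3) = 0.)
Dividing by |G| = 5 gives 5/5 = 1, matching the row-orthogonality relation <chi_0, chi_0> = [chi_0 = chi_0].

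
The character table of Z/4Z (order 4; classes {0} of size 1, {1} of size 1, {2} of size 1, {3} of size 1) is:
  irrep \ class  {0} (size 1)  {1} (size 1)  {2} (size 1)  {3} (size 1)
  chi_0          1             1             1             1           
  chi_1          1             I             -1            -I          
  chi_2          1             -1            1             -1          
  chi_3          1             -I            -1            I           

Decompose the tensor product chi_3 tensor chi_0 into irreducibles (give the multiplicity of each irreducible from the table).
chi_3 tensor chi_0 = chi_3 (all other irreducibles have multiplicity 0).

Why: The character of a tensor product is the pointwise product (chi_3 * chi_0)(C) = chi_3(C) * chi_0(C):
  {0}: (1)*(1), {1}: (-I)*(1), {2}: (-1)*(1), {3}: (I)*(1)
so (chi_3 * chi_0) takes values
  {0} -> 1, {1} -> -I, {2} -> -1, {3} -> I.
Now take the inner product of this character with each irreducible chi from the table, <chi_3*chi_0, chi> = (1/4) sum_C |C| (chi_3*chi_0)(C) conj(chi(C)):
  <chi_3*chi_0, chi_0> = (1/4)[1*(1)*conj(1) + 1*(-I)*conj(1) + 1*(-1)*conj(1) + 1*(I)*conj(1)]
      = (1/4)[(1) + (-I) + (-1) + (I)] = 0/4 = 0
  <chi_3*chi_0, chi_1> = (1/4)[1*(1)*conj(1) + 1*(-I)*conj(I) + 1*(-1)*conj(-1) + 1*(I)*conj(-I)]
      = (1/4)[(1) + (-1) + (1) + (-1)] = 0/4 = 0
  <chi_3*chi_0, chi_2> = (1/4)[1*(1)*conj(1) + 1*(-I)*conj(-1) + 1*(-1)*conj(1) + 1*(I)*conj(-1)]
      = (1/4)[(1) + (I) + (-1) + (-I)] = 0/4 = 0
  <chi_3*chi_0, chi_3> = (1/4)[1*(1)*conj(1) + 1*(-I)*conj(-I) + 1*(-1)*conj(-1) + 1*(I)*conj(I)]
      = (1/4)[(1) + (1) + (1) + (1)] = 4/4 = 1
(Exp terms are combined using exp(i*s)*conj(exp(i*t)) = exp(i*(s-t)), and sums of them are collapsed using the identity that for every m > 1 the m distinct m-th roots of unity sum to 0, e.g. 1 + exp(2*I*pi/3) + exp(-2*I*pi/3) = 0.)
Hence the multiplicities are chi_3: 1. Dimension check: dim(chi_3)*dim(chi_0) = 1*1 = 1 and sum (mult * dim) = 1*1 = 1.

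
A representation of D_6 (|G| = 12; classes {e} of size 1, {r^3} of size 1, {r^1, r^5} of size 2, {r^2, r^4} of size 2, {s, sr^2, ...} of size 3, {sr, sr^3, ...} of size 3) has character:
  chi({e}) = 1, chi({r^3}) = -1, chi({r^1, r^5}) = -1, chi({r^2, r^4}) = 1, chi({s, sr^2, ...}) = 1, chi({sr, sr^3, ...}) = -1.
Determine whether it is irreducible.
Irreducible: <chi, chi> = 1.

Derivation: <chi, chi> = (1/|G|) sum_C |C| * |chi(C)|^2 = (1/12)[1*|1|^2 + 1*|-1|^2 + 2*|-1|^2 + 2*|1|^2 + 3*|1|^2 + 3*|-1|^2]
  = (1/12)[(1) + (1) + (2) + (2) + (3) + (3)] = 12/12 = 1.
A character is irreducible iff <chi, chi> = 1, so this representation is irreducible.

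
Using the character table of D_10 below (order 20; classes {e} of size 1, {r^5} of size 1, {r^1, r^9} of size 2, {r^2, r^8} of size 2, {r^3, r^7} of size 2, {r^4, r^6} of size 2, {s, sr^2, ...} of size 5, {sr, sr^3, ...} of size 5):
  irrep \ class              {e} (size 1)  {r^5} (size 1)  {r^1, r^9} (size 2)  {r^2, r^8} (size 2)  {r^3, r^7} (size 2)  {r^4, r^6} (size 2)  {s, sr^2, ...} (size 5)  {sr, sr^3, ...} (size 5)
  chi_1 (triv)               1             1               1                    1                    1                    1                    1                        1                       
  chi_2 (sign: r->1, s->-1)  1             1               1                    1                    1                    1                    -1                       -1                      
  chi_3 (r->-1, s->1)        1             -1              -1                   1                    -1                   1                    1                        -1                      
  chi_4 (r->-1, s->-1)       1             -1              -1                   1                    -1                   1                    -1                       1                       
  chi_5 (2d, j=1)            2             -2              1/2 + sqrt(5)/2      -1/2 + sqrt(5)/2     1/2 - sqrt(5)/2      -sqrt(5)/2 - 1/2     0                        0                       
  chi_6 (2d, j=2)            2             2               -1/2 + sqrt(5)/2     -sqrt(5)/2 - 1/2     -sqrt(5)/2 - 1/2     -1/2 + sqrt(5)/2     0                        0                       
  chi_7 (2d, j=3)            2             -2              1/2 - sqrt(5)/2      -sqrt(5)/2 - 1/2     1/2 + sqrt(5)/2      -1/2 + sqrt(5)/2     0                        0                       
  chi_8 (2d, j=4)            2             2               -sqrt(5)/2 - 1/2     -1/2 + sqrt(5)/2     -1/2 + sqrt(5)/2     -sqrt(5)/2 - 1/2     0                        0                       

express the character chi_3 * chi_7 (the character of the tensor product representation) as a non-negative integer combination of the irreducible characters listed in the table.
chi_3 tensor chi_7 = chi_6 (all other irreducibles have multiplicity 0).

Justification: The character of a tensor product is the pointwise product (chi_3 * chi_7)(C) = chi_3(C) * chi_7(C):
  {e}: (1)*(2), {r^5}: (-1)*(-2), {r^1, r^9}: (-1)*(1/2 - sqrt(5)/2), {r^2, r^8}: (1)*(-sqrt(5)/2 - 1/2), {r^3, r^7}: (-1)*(1/2 + sqrt(5)/2), {r^4, r^6}: (1)*(-1/2 + sqrt(5)/2), {s, sr^2, ...}: (1)*(0), {sr, sr^3, ...}: (-1)*(0)
so (chi_3 * chi_7) takes values
  {e} -> 2, {r^5} -> 2, {r^1, r^9} -> -1/2 + sqrt(5)/2, {r^2, r^8} -> -sqrt(5)/2 - 1/2, {r^3, r^7} -> -sqrt(5)/2 - 1/2, {r^4, r^6} -> -1/2 + sqrt(5)/2, {s, sr^2, ...} -> 0, {sr, sr^3, ...} -> 0.
Now take the inner product of this character with each irreducible chi from the table, <chi_3*chi_7, chi> = (1/20) sum_C |C| (chi_3*chi_7)(C) conj(chi(C)):
  <chi_3*chi_7, chi_1> = (1/20)[1*(2)*conj(1) + 1*(2)*conj(1) + 2*(-1/2 + sqrt(5)/2)*conj(1) + 2*(-sqrt(5)/2 - 1/2)*conj(1) + 2*(-sqrt(5)/2 - 1/2)*conj(1) + 2*(-1/2 + sqrt(5)/2)*conj(1) + 5*(0)*conj(1) + 5*(0)*conj(1)]
      = (1/20)[(2) + (2) + (-1 + sqrt(5)) + (-sqrt(5) - 1) + (-sqrt(5) - 1) + (-1 + sqrt(5)) + (0) + (0)] = 0/20 = 0
  <chi_3*chi_7, chi_2> = (1/20)[1*(2)*conj(1) + 1*(2)*conj(1) + 2*(-1/2 + sqrt(5)/2)*conj(1) + 2*(-sqrt(5)/2 - 1/2)*conj(1) + 2*(-sqrt(5)/2 - 1/2)*conj(1) + 2*(-1/2 + sqrt(5)/2)*conj(1) + 5*(0)*conj(-1) + 5*(0)*conj(-1)]
      = (1/20)[(2) + (2) + (-1 + sqrt(5)) + (-sqrt(5) - 1) + (-sqrt(5) - 1) + (-1 + sqrt(5)) + (0) + (0)] = 0/20 = 0
  <chi_3*chi_7, chi_3> = (1/20)[1*(2)*conj(1) + 1*(2)*conj(-1) + 2*(-1/2 + sqrt(5)/2)*conj(-1) + 2*(-sqrt(5)/2 - 1/2)*conj(1) + 2*(-sqrt(5)/2 - 1/2)*conj(-1) + 2*(-1/2 + sqrt(5)/2)*conj(1) + 5*(0)*conj(1) + 5*(0)*conj(-1)]
      = (1/20)[(2) + (-2) + (1 - sqrt(5)) + (-sqrt(5) - 1) + (1 + sqrt(5)) + (-1 + sqrt(5)) + (0) + (0)] = 0/20 = 0
  <chi_3*chi_7, chi_4> = (1/20)[1*(2)*conj(1) + 1*(2)*conj(-1) + 2*(-1/2 + sqrt(5)/2)*conj(-1) + 2*(-sqrt(5)/2 - 1/2)*conj(1) + 2*(-sqrt(5)/2 - 1/2)*conj(-1) + 2*(-1/2 + sqrt(5)/2)*conj(1) + 5*(0)*conj(-1) + 5*(0)*conj(1)]
      = (1/20)[(2) + (-2) + (1 - sqrt(5)) + (-sqrt(5) - 1) + (1 + sqrt(5)) + (-1 + sqrt(5)) + (0) + (0)] = 0/20 = 0
  <chi_3*chi_7, chi_5> = (1/20)[1*(2)*conj(2) + 1*(2)*conj(-2) + 2*(-1/2 + sqrt(5)/2)*conj(1/2 + sqrt(5)/2) + 2*(-sqrt(5)/2 - 1/2)*conj(-1/2 + sqrt(5)/2) + 2*(-sqrt(5)/2 - 1/2)*conj(1/2 - sqrt(5)/2) + 2*(-1/2 + sqrt(5)/2)*conj(-sqrt(5)/2 - 1/2) + 5*(0)*conj(0) + 5*(0)*conj(0)]
      = (1/20)[(4) + (-4) + (2) + (-2) + (2) + (-2) + (0) + (0)] = 0/20 = 0
  <chi_3*chi_7, chi_6> = (1/20)[1*(2)*conj(2) + 1*(2)*conj(2) + 2*(-1/2 + sqrt(5)/2)*conj(-1/2 + sqrt(5)/2) + 2*(-sqrt(5)/2 - 1/2)*conj(-sqrt(5)/2 - 1/2) + 2*(-sqrt(5)/2 - 1/2)*conj(-sqrt(5)/2 - 1/2) + 2*(-1/2 + sqrt(5)/2)*conj(-1/2 + sqrt(5)/2) + 5*(0)*conj(0) + 5*(0)*conj(0)]
      = (1/20)[(4) + (4) + (3 - sqrt(5)) + (sqrt(5) + 3) + (sqrt(5) + 3) + (3 - sqrt(5)) + (0) + (0)] = 20/20 = 1
  <chi_3*chi_7, chi_7> = (1/20)[1*(2)*conj(2) + 1*(2)*conj(-2) + 2*(-1/2 + sqrt(5)/2)*conj(1/2 - sqrt(5)/2) + 2*(-sqrt(5)/2 - 1/2)*conj(-sqrt(5)/2 - 1/2) + 2*(-sqrt(5)/2 - 1/2)*conj(1/2 + sqrt(5)/2) + 2*(-1/2 + sqrt(5)/2)*conj(-1/2 + sqrt(5)/2) + 5*(0)*conj(0) + 5*(0)*conj(0)]
      = (1/20)[(4) + (-4) + (-3 + sqrt(5)) + (sqrt(5) + 3) + (-3 - sqrt(5)) + (3 - sqrt(5)) + (0) + (0)] = 0/20 = 0
  <chi_3*chi_7, chi_8> = (1/20)[1*(2)*conj(2) + 1*(2)*conj(2) + 2*(-1/2 + sqrt(5)/2)*conj(-sqrt(5)/2 - 1/2) + 2*(-sqrt(5)/2 - 1/2)*conj(-1/2 + sqrt(5)/2) + 2*(-sqrt(5)/2 - 1/2)*conj(-1/2 + sqrt(5)/2) + 2*(-1/2 + sqrt(5)/2)*conj(-sqrt(5)/2 - 1/2) + 5*(0)*conj(0) + 5*(0)*conj(0)]
      = (1/20)[(4) + (4) + (-2) + (-2) + (-2) + (-2) + (0) + (0)] = 0/20 = 0
Hence the multiplicities are chi_6: 1. Dimension check: dim(chi_3)*dim(chi_7) = 1*2 = 2 and sum (mult * dim) = 1*2 = 2.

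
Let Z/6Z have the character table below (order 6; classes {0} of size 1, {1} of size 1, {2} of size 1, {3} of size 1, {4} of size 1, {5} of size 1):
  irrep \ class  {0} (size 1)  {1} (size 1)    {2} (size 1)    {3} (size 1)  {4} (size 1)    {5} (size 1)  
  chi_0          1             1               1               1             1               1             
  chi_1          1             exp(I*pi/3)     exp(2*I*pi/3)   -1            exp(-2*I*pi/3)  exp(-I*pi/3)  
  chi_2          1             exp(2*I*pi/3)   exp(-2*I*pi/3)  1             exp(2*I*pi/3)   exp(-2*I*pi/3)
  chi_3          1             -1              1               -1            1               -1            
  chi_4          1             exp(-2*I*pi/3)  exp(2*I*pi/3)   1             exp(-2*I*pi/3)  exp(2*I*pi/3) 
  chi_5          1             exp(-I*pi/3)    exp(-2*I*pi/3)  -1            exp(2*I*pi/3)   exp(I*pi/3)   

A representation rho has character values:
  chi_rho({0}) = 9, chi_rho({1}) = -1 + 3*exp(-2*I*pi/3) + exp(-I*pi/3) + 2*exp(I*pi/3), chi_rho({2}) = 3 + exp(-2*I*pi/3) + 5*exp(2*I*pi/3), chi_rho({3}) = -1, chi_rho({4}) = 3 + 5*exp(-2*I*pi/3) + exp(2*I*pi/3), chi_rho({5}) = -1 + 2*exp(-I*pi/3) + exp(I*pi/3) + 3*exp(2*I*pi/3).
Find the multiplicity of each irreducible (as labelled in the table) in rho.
Multiplicities: chi_0: 1, chi_1: 2, chi_2: 0, chi_3: 2, chi_4: 3, chi_5: 1.

Proof sketch: Use <chi_rho, chi> = (1/|G|) sum_C |C| * chi_rho(C) * conj(chi(C)) with |G| = 6 for each irreducible chi in the table:
  <chi_rho, chi_0> = (1/6)[1*(9)*conj(1) + 1*(-1 + 3*exp(-2*I*pi/3) + exp(-I*pi/3) + 2*exp(I*pi/3))*conj(1) + 1*(3 + exp(-2*I*pi/3) + 5*exp(2*I*pi/3))*conj(1) + 1*(-1)*conj(1) + 1*(3 + 5*exp(-2*I*pi/3) + exp(2*I*pi/3))*conj(1) + 1*(-1 + 2*exp(-I*pi/3) + exp(I*pi/3) + 3*exp(2*I*pi/3))*conj(1)]
      = (1/6)[(9) + (-1 + 3*exp(-2*I*pi/3) + exp(-I*pi/3) + 2*exp(I*pi/3)) + (3 + exp(-2*I*pi/3) + 5*exp(2*I*pi/3)) + (-1) + (3 + 5*exp(-2*I*pi/3) + exp(2*I*pi/3)) + (-1 + 2*exp(-I*pi/3) + exp(I*pi/3) + 3*exp(2*I*pi/3))] = 6/6 = 1
  <chi_rho, chi_1> = (1/6)[1*(9)*conj(1) + 1*(-1 + 3*exp(-2*I*pi/3) + exp(-I*pi/3) + 2*exp(I*pi/3))*conj(exp(I*pi/3)) + 1*(3 + exp(-2*I*pi/3) + 5*exp(2*I*pi/3))*conj(exp(2*I*pi/3)) + 1*(-1)*conj(-1) + 1*(3 + 5*exp(-2*I*pi/3) + exp(2*I*pi/3))*conj(exp(-2*I*pi/3)) + 1*(-1 + 2*exp(-I*pi/3) + exp(I*pi/3) + 3*exp(2*I*pi/3))*conj(exp(-I*pi/3))]
      = (1/6)[(9) + (-2) + (5 + 3*exp(-2*I*pi/3) + exp(2*I*pi/3)) + (1) + (5 + exp(-2*I*pi/3) + 3*exp(2*I*pi/3)) + (-2)] = 12/6 = 2
  <chi_rho, chi_2> = (1/6)[1*(9)*conj(1) + 1*(-1 + 3*exp(-2*I*pi/3) + exp(-I*pi/3) + 2*exp(I*pi/3))*conj(exp(2*I*pi/3)) + 1*(3 + exp(-2*I*pi/3) + 5*exp(2*I*pi/3))*conj(exp(-2*I*pi/3)) + 1*(-1)*conj(1) + 1*(3 + 5*exp(-2*I*pi/3) + exp(2*I*pi/3))*conj(exp(2*I*pi/3)) + 1*(-1 + 2*exp(-I*pi/3) + exp(I*pi/3) + 3*exp(2*I*pi/3))*conj(exp(-2*I*pi/3))]
      = (1/6)[(9) + (-1 + 2*exp(-I*pi/3) - exp(-2*I*pi/3) + 3*exp(2*I*pi/3)) + (1 + 5*exp(-2*I*pi/3) + 3*exp(2*I*pi/3)) + (-1) + (1 + 3*exp(-2*I*pi/3) + 5*exp(2*I*pi/3)) + (-1 + 3*exp(-2*I*pi/3) - exp(2*I*pi/3) + 2*exp(I*pi/3))] = 0/6 = 0
  <chi_rho, chi_3> = (1/6)[1*(9)*conj(1) + 1*(-1 + 3*exp(-2*I*pi/3) + exp(-I*pi/3) + 2*exp(I*pi/3))*conj(-1) + 1*(3 + exp(-2*I*pi/3) + 5*exp(2*I*pi/3))*conj(1) + 1*(-1)*conj(-1) + 1*(3 + 5*exp(-2*I*pi/3) + exp(2*I*pi/3))*conj(1) + 1*(-1 + 2*exp(-I*pi/3) + exp(I*pi/3) + 3*exp(2*I*pi/3))*conj(-1)]
      = (1/6)[(9) + (1 - 2*exp(I*pi/3) - exp(-I*pi/3) - 3*exp(-2*I*pi/3)) + (3 + exp(-2*I*pi/3) + 5*exp(2*I*pi/3)) + (1) + (3 + 5*exp(-2*I*pi/3) + exp(2*I*pi/3)) + (1 - 3*exp(2*I*pi/3) - exp(I*pi/3) - 2*exp(-I*pi/3))] = 12/6 = 2
  <chi_rho, chi_4> = (1/6)[1*(9)*conj(1) + 1*(-1 + 3*exp(-2*I*pi/3) + exp(-I*pi/3) + 2*exp(I*pi/3))*conj(exp(-2*I*pi/3)) + 1*(3 + exp(-2*I*pi/3) + 5*exp(2*I*pi/3))*conj(exp(2*I*pi/3)) + 1*(-1)*conj(1) + 1*(3 + 5*exp(-2*I*pi/3) + exp(2*I*pi/3))*conj(exp(-2*I*pi/3)) + 1*(-1 + 2*exp(-I*pi/3) + exp(I*pi/3) + 3*exp(2*I*pi/3))*conj(exp(2*I*pi/3))]
      = (1/6)[(9) + (2) + (5 + 3*exp(-2*I*pi/3) + exp(2*I*pi/3)) + (-1) + (5 + exp(-2*I*pi/3) + 3*exp(2*I*pi/3)) + (2)] = 18/6 = 3
  <chi_rho, chi_5> = (1/6)[1*(9)*conj(1) + 1*(-1 + 3*exp(-2*I*pi/3) + exp(-I*pi/3) + 2*exp(I*pi/3))*conj(exp(-I*pi/3)) + 1*(3 + exp(-2*I*pi/3) + 5*exp(2*I*pi/3))*conj(exp(-2*I*pi/3)) + 1*(-1)*conj(-1) + 1*(3 + 5*exp(-2*I*pi/3) + exp(2*I*pi/3))*conj(exp(2*I*pi/3)) + 1*(-1 + 2*exp(-I*pi/3) + exp(I*pi/3) + 3*exp(2*I*pi/3))*conj(exp(I*pi/3))]
      = (1/6)[(9) + (1 + 3*exp(-I*pi/3) - exp(I*pi/3) + 2*exp(2*I*pi/3)) + (1 + 5*exp(-2*I*pi/3) + 3*exp(2*I*pi/3)) + (1) + (1 + 3*exp(-2*I*pi/3) + 5*exp(2*I*pi/3)) + (1 + 2*exp(-2*I*pi/3) - exp(-I*pi/3) + 3*exp(I*pi/3))] = 6/6 = 1
(Exp terms are combined using exp(i*s)*conj(exp(i*t)) = exp(i*(s-t)), and sums of them are collapsed using the identity that for every m > 1 the m distinct m-th roots of unity sum to 0, e.g. 1 + exp(2*I*pi/3) + exp(-2*I*pi/3) = 0.)
Dimension check: dim(rho) = sum (mult * dim) = 1*1 + 2*1 + 0*1 + 2*1 + 3*1 + 1*1 = 9 = chi_rho(e) = 9.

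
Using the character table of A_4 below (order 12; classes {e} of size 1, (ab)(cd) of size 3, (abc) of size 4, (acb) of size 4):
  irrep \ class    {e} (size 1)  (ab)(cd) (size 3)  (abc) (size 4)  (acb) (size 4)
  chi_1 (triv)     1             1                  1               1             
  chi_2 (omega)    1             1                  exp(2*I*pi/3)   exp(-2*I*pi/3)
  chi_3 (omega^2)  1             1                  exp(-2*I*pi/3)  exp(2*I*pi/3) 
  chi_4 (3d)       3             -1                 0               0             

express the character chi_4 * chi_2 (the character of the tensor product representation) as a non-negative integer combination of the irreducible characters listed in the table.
chi_4 tensor chi_2 = chi_4 (all other irreducibles have multiplicity 0).

The character of a tensor product is the pointwise product (chi_4 * chi_2)(C) = chi_4(C) * chi_2(C):
  {e}: (3)*(1), (ab)(cd): (-1)*(1), (abc): (0)*(exp(2*I*pi/3)), (acb): (0)*(exp(-2*I*pi/3))
so (chi_4 * chi_2) takes values
  {e} -> 3, (ab)(cd) -> -1, (abc) -> 0, (acb) -> 0.
Now take the inner product of this character with each irreducible chi from the table, <chi_4*chi_2, chi> = (1/12) sum_C |C| (chi_4*chi_2)(C) conj(chi(C)):
  <chi_4*chi_2, chi_1> = (1/12)[1*(3)*conj(1) + 3*(-1)*conj(1) + 4*(0)*conj(1) + 4*(0)*conj(1)]
      = (1/12)[(3) + (-3) + (0) + (0)] = 0/12 = 0
  <chi_4*chi_2, chi_2> = (1/12)[1*(3)*conj(1) + 3*(-1)*conj(1) + 4*(0)*conj(exp(2*I*pi/3)) + 4*(0)*conj(exp(-2*I*pi/3))]
      = (1/12)[(3) + (-3) + (0) + (0)] = 0/12 = 0
  <chi_4*chi_2, chi_3> = (1/12)[1*(3)*conj(1) + 3*(-1)*conj(1) + 4*(0)*conj(exp(-2*I*pi/3)) + 4*(0)*conj(exp(2*I*pi/3))]
      = (1/12)[(3) + (-3) + (0) + (0)] = 0/12 = 0
  <chi_4*chi_2, chi_4> = (1/12)[1*(3)*conj(3) + 3*(-1)*conj(-1) + 4*(0)*conj(0) + 4*(0)*conj(0)]
      = (1/12)[(9) + (3) + (0) + (0)] = 12/12 = 1
(Exp terms are combined using exp(i*s)*conj(exp(i*t)) = exp(i*(s-t)), and sums of them are collapsed using the identity that for every m > 1 the m distinct m-th roots of unity sum to 0, e.g. 1 + exp(2*I*pi/3) + exp(-2*I*pi/3) = 0.)
Hence the multiplicities are chi_4: 1. Dimension check: dim(chi_4)*dim(chi_2) = 3*1 = 3 and sum (mult * dim) = 1*3 = 3.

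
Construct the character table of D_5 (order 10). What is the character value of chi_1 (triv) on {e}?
Conjugacy classes: {e} of size 1, {r^1, r^4} of size 2, {r^2, r^3} of size 2, {s, sr, ..., sr^4} of size 5.
Character table:
  irrep \ class              {e} (size 1)  {r^1, r^4} (size 2)  {r^2, r^3} (size 2)  {s, sr, ..., sr^4} (size 5)
  chi_1 (triv)               1             1                    1                    1                          
  chi_2 (sign: r->1, s->-1)  1             1                    1                    -1                         
  chi_3 (2d, j=1)            2             -1/2 + sqrt(5)/2     -sqrt(5)/2 - 1/2     0                          
  chi_4 (2d, j=2)            2             -sqrt(5)/2 - 1/2     -1/2 + sqrt(5)/2     0                          

Spot check: chi_1 (triv) on {e} = 1.

Derivation: D_5 has order 2*5 = 10 with 4 conjugacy classes, hence 4 irreducibles. Sum of squared dims 1 + 1 + 4 + 4 = 10 = |G|. Linear characters come from the abelianisation; the 2-dimensional irreps have character r^k -> 2*cos(2*pi*j*k/5), reflections -> 0.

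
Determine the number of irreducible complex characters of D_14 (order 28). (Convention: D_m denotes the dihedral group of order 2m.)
10

Proof sketch: The number of irreducible complex representations of a finite group equals its number of conjugacy classes. D_14 has 10 conjugacy classes (n/2 + 3 for n even), so D_14 (order 28) has exactly 10 irreducible complex representations.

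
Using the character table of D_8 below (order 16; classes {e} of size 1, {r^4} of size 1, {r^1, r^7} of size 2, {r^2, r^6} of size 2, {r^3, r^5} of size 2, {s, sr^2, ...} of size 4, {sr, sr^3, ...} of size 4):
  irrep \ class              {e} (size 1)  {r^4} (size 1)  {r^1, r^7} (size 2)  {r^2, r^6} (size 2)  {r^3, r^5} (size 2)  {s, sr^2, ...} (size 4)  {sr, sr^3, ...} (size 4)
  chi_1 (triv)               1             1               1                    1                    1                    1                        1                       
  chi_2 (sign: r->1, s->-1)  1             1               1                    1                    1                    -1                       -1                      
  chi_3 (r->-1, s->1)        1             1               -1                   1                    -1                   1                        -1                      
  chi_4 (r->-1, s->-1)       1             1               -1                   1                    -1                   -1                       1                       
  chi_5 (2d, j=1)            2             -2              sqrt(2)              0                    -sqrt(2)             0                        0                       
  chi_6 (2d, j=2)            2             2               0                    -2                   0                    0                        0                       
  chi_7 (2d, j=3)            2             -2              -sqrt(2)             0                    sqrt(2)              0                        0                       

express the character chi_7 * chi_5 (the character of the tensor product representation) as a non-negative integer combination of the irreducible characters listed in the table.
chi_7 tensor chi_5 = chi_3 + chi_4 + chi_6 (all other irreducibles have multiplicity 0).

Solution. The character of a tensor product is the pointwise product (chi_7 * chi_5)(C) = chi_7(C) * chi_5(C):
  {e}: (2)*(2), {r^4}: (-2)*(-2), {r^1, r^7}: (-sqrt(2))*(sqrt(2)), {r^2, r^6}: (0)*(0), {r^3, r^5}: (sqrt(2))*(-sqrt(2)), {s, sr^2, ...}: (0)*(0), {sr, sr^3, ...}: (0)*(0)
so (chi_7 * chi_5) takes values
  {e} -> 4, {r^4} -> 4, {r^1, r^7} -> -2, {r^2, r^6} -> 0, {r^3, r^5} -> -2, {s, sr^2, ...} -> 0, {sr, sr^3, ...} -> 0.
Now take the inner product of this character with each irreducible chi from the table, <chi_7*chi_5, chi> = (1/16) sum_C |C| (chi_7*chi_5)(C) conj(chi(C)):
  <chi_7*chi_5, chi_1> = (1/16)[1*(4)*conj(1) + 1*(4)*conj(1) + 2*(-2)*conj(1) + 2*(0)*conj(1) + 2*(-2)*conj(1) + 4*(0)*conj(1) + 4*(0)*conj(1)]
      = (1/16)[(4) + (4) + (-4) + (0) + (-4) + (0) + (0)] = 0/16 = 0
  <chi_7*chi_5, chi_2> = (1/16)[1*(4)*conj(1) + 1*(4)*conj(1) + 2*(-2)*conj(1) + 2*(0)*conj(1) + 2*(-2)*conj(1) + 4*(0)*conj(-1) + 4*(0)*conj(-1)]
      = (1/16)[(4) + (4) + (-4) + (0) + (-4) + (0) + (0)] = 0/16 = 0
  <chi_7*chi_5, chi_3> = (1/16)[1*(4)*conj(1) + 1*(4)*conj(1) + 2*(-2)*conj(-1) + 2*(0)*conj(1) + 2*(-2)*conj(-1) + 4*(0)*conj(1) + 4*(0)*conj(-1)]
      = (1/16)[(4) + (4) + (4) + (0) + (4) + (0) + (0)] = 16/16 = 1
  <chi_7*chi_5, chi_4> = (1/16)[1*(4)*conj(1) + 1*(4)*conj(1) + 2*(-2)*conj(-1) + 2*(0)*conj(1) + 2*(-2)*conj(-1) + 4*(0)*conj(-1) + 4*(0)*conj(1)]
      = (1/16)[(4) + (4) + (4) + (0) + (4) + (0) + (0)] = 16/16 = 1
  <chi_7*chi_5, chi_5> = (1/16)[1*(4)*conj(2) + 1*(4)*conj(-2) + 2*(-2)*conj(sqrt(2)) + 2*(0)*conj(0) + 2*(-2)*conj(-sqrt(2)) + 4*(0)*conj(0) + 4*(0)*conj(0)]
      = (1/16)[(8) + (-8) + (-4*sqrt(2)) + (0) + (4*sqrt(2)) + (0) + (0)] = 0/16 = 0
  <chi_7*chi_5, chi_6> = (1/16)[1*(4)*conj(2) + 1*(4)*conj(2) + 2*(-2)*conj(0) + 2*(0)*conj(-2) + 2*(-2)*conj(0) + 4*(0)*conj(0) + 4*(0)*conj(0)]
      = (1/16)[(8) + (8) + (0) + (0) + (0) + (0) + (0)] = 16/16 = 1
  <chi_7*chi_5, chi_7> = (1/16)[1*(4)*conj(2) + 1*(4)*conj(-2) + 2*(-2)*conj(-sqrt(2)) + 2*(0)*conj(0) + 2*(-2)*conj(sqrt(2)) + 4*(0)*conj(0) + 4*(0)*conj(0)]
      = (1/16)[(8) + (-8) + (4*sqrt(2)) + (0) + (-4*sqrt(2)) + (0) + (0)] = 0/16 = 0
Hence the multiplicities are chi_3: 1, chi_4: 1, chi_6: 1. Dimension check: dim(chi_7)*dim(chi_5) = 2*2 = 4 and sum (mult * dim) = 1*1 + 1*1 + 1*2 = 4.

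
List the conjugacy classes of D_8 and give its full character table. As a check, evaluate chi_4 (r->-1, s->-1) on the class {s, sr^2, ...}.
Conjugacy classes: {e} of size 1, {r^4} of size 1, {r^1, r^7} of size 2, {r^2, r^6} of size 2, {r^3, r^5} of size 2, {s, sr^2, ...} of size 4, {sr, sr^3, ...} of size 4.
Character table:
  irrep \ class              {e} (size 1)  {r^4} (size 1)  {r^1, r^7} (size 2)  {r^2, r^6} (size 2)  {r^3, r^5} (size 2)  {s, sr^2, ...} (size 4)  {sr, sr^3, ...} (size 4)
  chi_1 (triv)               1             1               1                    1                    1                    1                        1                       
  chi_2 (sign: r->1, s->-1)  1             1               1                    1                    1                    -1                       -1                      
  chi_3 (r->-1, s->1)        1             1               -1                   1                    -1                   1                        -1                      
  chi_4 (r->-1, s->-1)       1             1               -1                   1                    -1                   -1                       1                       
  chi_5 (2d, j=1)            2             -2              sqrt(2)              0                    -sqrt(2)             0                        0                       
  chi_6 (2d, j=2)            2             2               0                    -2                   0                    0                        0                       
  chi_7 (2d, j=3)            2             -2              -sqrt(2)             0                    sqrt(2)              0                        0                       

Spot check: chi_4 (r->-1, s->-1) on {s, sr^2, ...} = -1.

Explanation: D_8 has order 2*8 = 16 with 7 conjugacy classes, hence 7 irreducibles. Sum of squared dims 1 + 1 + 1 + 1 + 4 + 4 + 4 = 16 = |G|. Linear characters come from the abelianisation; the 2-dimensional irreps have character r^k -> 2*cos(2*pi*j*k/8), reflections -> 0.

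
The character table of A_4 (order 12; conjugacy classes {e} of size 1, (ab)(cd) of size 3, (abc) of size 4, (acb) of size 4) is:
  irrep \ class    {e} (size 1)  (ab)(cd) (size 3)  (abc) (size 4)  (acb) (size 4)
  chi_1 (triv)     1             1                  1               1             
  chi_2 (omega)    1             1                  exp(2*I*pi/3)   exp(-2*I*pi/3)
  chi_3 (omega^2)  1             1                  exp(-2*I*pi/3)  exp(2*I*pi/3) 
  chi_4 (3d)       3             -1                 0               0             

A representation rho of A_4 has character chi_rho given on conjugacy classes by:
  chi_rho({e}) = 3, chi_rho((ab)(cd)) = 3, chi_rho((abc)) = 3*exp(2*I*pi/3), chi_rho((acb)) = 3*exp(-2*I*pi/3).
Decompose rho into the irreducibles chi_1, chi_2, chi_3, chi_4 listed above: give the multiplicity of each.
Multiplicities: chi_1: 0, chi_2: 3, chi_3: 0, chi_4: 0.

Working: Use <chi_rho, chi> = (1/|G|) sum_C |C| * chi_rho(C) * conj(chi(C)) with |G| = 12 for each irreducible chi in the table:
  <chi_rho, chi_1> = (1/12)[1*(3)*conj(1) + 3*(3)*conj(1) + 4*(3*exp(2*I*pi/3))*conj(1) + 4*(3*exp(-2*I*pi/3))*conj(1)]
      = (1/12)[(3) + (9) + (12*exp(2*I*pi/3)) + (12*exp(-2*I*pi/3))] = 0/12 = 0
  <chi_rho, chi_2> = (1/12)[1*(3)*conj(1) + 3*(3)*conj(1) + 4*(3*exp(2*I*pi/3))*conj(exp(2*I*pi/3)) + 4*(3*exp(-2*I*pi/3))*conj(exp(-2*I*pi/3))]
      = (1/12)[(3) + (9) + (12) + (12)] = 36/12 = 3
  <chi_rho, chi_3> = (1/12)[1*(3)*conj(1) + 3*(3)*conj(1) + 4*(3*exp(2*I*pi/3))*conj(exp(-2*I*pi/3)) + 4*(3*exp(-2*I*pi/3))*conj(exp(2*I*pi/3))]
      = (1/12)[(3) + (9) + (12*exp(-2*I*pi/3)) + (12*exp(2*I*pi/3))] = 0/12 = 0
  <chi_rho, chi_4> = (1/12)[1*(3)*conj(3) + 3*(3)*conj(-1) + 4*(3*exp(2*I*pi/3))*conj(0) + 4*(3*exp(-2*I*pi/3))*conj(0)]
      = (1/12)[(9) + (-9) + (0) + (0)] = 0/12 = 0
(Exp terms are combined using exp(i*s)*conj(exp(i*t)) = exp(i*(s-t)), and sums of them are collapsed using the identity that for every m > 1 the m distinct m-th roots of unity sum to 0, e.g. 1 + exp(2*I*pi/3) + exp(-2*I*pi/3) = 0.)
Dimension check: dim(rho) = sum (mult * dim) = 0*1 + 3*1 + 0*1 + 0*3 = 3 = chi_rho(e) = 3.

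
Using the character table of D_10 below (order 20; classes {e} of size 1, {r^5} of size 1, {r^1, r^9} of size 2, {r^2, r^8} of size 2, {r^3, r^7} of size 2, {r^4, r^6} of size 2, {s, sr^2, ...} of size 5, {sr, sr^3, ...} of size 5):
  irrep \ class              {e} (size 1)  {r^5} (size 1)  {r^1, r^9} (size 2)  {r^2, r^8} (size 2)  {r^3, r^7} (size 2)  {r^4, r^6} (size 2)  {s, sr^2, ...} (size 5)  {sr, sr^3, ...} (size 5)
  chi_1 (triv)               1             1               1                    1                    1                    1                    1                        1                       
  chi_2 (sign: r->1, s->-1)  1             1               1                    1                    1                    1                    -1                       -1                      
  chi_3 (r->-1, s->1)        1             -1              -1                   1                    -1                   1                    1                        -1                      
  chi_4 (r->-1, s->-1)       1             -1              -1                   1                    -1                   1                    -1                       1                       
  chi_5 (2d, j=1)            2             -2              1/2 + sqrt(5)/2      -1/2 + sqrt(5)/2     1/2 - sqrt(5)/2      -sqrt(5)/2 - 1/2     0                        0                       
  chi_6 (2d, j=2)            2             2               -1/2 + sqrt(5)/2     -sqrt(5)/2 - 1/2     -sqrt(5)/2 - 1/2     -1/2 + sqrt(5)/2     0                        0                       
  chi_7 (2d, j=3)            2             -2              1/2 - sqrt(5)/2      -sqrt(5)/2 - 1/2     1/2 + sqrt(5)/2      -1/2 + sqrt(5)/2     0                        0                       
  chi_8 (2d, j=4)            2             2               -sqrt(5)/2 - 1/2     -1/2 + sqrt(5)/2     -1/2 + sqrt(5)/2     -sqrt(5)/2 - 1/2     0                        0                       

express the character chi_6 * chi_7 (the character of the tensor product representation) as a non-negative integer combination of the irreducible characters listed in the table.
chi_6 tensor chi_7 = chi_3 + chi_4 + chi_5 (all other irreducibles have multiplicity 0).

Solution. The character of a tensor product is the pointwise product (chi_6 * chi_7)(C) = chi_6(C) * chi_7(C):
  {e}: (2)*(2), {r^5}: (2)*(-2), {r^1, r^9}: (-1/2 + sqrt(5)/2)*(1/2 - sqrt(5)/2), {r^2, r^8}: (-sqrt(5)/2 - 1/2)*(-sqrt(5)/2 - 1/2), {r^3, r^7}: (-sqrt(5)/2 - 1/2)*(1/2 + sqrt(5)/2), {r^4, r^6}: (-1/2 + sqrt(5)/2)*(-1/2 + sqrt(5)/2), {s, sr^2, ...}: (0)*(0), {sr, sr^3, ...}: (0)*(0)
so (chi_6 * chi_7) takes values
  {e} -> 4, {r^5} -> -4, {r^1, r^9} -> -3/2 + sqrt(5)/2, {r^2, r^8} -> sqrt(5)/2 + 3/2, {r^3, r^7} -> -3/2 - sqrt(5)/2, {r^4, r^6} -> 3/2 - sqrt(5)/2, {s, sr^2, ...} -> 0, {sr, sr^3, ...} -> 0.
Now take the inner product of this character with each irreducible chi from the table, <chi_6*chi_7, chi> = (1/20) sum_C |C| (chi_6*chi_7)(C) conj(chi(C)):
  <chi_6*chi_7, chi_1> = (1/20)[1*(4)*conj(1) + 1*(-4)*conj(1) + 2*(-3/2 + sqrt(5)/2)*conj(1) + 2*(sqrt(5)/2 + 3/2)*conj(1) + 2*(-3/2 - sqrt(5)/2)*conj(1) + 2*(3/2 - sqrt(5)/2)*conj(1) + 5*(0)*conj(1) + 5*(0)*conj(1)]
      = (1/20)[(4) + (-4) + (-3 + sqrt(5)) + (sqrt(5) + 3) + (-3 - sqrt(5)) + (3 - sqrt(5)) + (0) + (0)] = 0/20 = 0
  <chi_6*chi_7, chi_2> = (1/20)[1*(4)*conj(1) + 1*(-4)*conj(1) + 2*(-3/2 + sqrt(5)/2)*conj(1) + 2*(sqrt(5)/2 + 3/2)*conj(1) + 2*(-3/2 - sqrt(5)/2)*conj(1) + 2*(3/2 - sqrt(5)/2)*conj(1) + 5*(0)*conj(-1) + 5*(0)*conj(-1)]
      = (1/20)[(4) + (-4) + (-3 + sqrt(5)) + (sqrt(5) + 3) + (-3 - sqrt(5)) + (3 - sqrt(5)) + (0) + (0)] = 0/20 = 0
  <chi_6*chi_7, chi_3> = (1/20)[1*(4)*conj(1) + 1*(-4)*conj(-1) + 2*(-3/2 + sqrt(5)/2)*conj(-1) + 2*(sqrt(5)/2 + 3/2)*conj(1) + 2*(-3/2 - sqrt(5)/2)*conj(-1) + 2*(3/2 - sqrt(5)/2)*conj(1) + 5*(0)*conj(1) + 5*(0)*conj(-1)]
      = (1/20)[(4) + (4) + (3 - sqrt(5)) + (sqrt(5) + 3) + (sqrt(5) + 3) + (3 - sqrt(5)) + (0) + (0)] = 20/20 = 1
  <chi_6*chi_7, chi_4> = (1/20)[1*(4)*conj(1) + 1*(-4)*conj(-1) + 2*(-3/2 + sqrt(5)/2)*conj(-1) + 2*(sqrt(5)/2 + 3/2)*conj(1) + 2*(-3/2 - sqrt(5)/2)*conj(-1) + 2*(3/2 - sqrt(5)/2)*conj(1) + 5*(0)*conj(-1) + 5*(0)*conj(1)]
      = (1/20)[(4) + (4) + (3 - sqrt(5)) + (sqrt(5) + 3) + (sqrt(5) + 3) + (3 - sqrt(5)) + (0) + (0)] = 20/20 = 1
  <chi_6*chi_7, chi_5> = (1/20)[1*(4)*conj(2) + 1*(-4)*conj(-2) + 2*(-3/2 + sqrt(5)/2)*conj(1/2 + sqrt(5)/2) + 2*(sqrt(5)/2 + 3/2)*conj(-1/2 + sqrt(5)/2) + 2*(-3/2 - sqrt(5)/2)*conj(1/2 - sqrt(5)/2) + 2*(3/2 - sqrt(5)/2)*conj(-sqrt(5)/2 - 1/2) + 5*(0)*conj(0) + 5*(0)*conj(0)]
      = (1/20)[(8) + (8) + (1 - sqrt(5)) + (1 + sqrt(5)) + (1 + sqrt(5)) + (1 - sqrt(5)) + (0) + (0)] = 20/20 = 1
  <chi_6*chi_7, chi_6> = (1/20)[1*(4)*conj(2) + 1*(-4)*conj(2) + 2*(-3/2 + sqrt(5)/2)*conj(-1/2 + sqrt(5)/2) + 2*(sqrt(5)/2 + 3/2)*conj(-sqrt(5)/2 - 1/2) + 2*(-3/2 - sqrt(5)/2)*conj(-sqrt(5)/2 - 1/2) + 2*(3/2 - sqrt(5)/2)*conj(-1/2 + sqrt(5)/2) + 5*(0)*conj(0) + 5*(0)*conj(0)]
      = (1/20)[(8) + (-8) + (4 - 2*sqrt(5)) + (-2*sqrt(5) - 4) + (4 + 2*sqrt(5)) + (-4 + 2*sqrt(5)) + (0) + (0)] = 0/20 = 0
  <chi_6*chi_7, chi_7> = (1/20)[1*(4)*conj(2) + 1*(-4)*conj(-2) + 2*(-3/2 + sqrt(5)/2)*conj(1/2 - sqrt(5)/2) + 2*(sqrt(5)/2 + 3/2)*conj(-sqrt(5)/2 - 1/2) + 2*(-3/2 - sqrt(5)/2)*conj(1/2 + sqrt(5)/2) + 2*(3/2 - sqrt(5)/2)*conj(-1/2 + sqrt(5)/2) + 5*(0)*conj(0) + 5*(0)*conj(0)]
      = (1/20)[(8) + (8) + (-4 + 2*sqrt(5)) + (-2*sqrt(5) - 4) + (-2*sqrt(5) - 4) + (-4 + 2*sqrt(5)) + (0) + (0)] = 0/20 = 0
  <chi_6*chi_7, chi_8> = (1/20)[1*(4)*conj(2) + 1*(-4)*conj(2) + 2*(-3/2 + sqrt(5)/2)*conj(-sqrt(5)/2 - 1/2) + 2*(sqrt(5)/2 + 3/2)*conj(-1/2 + sqrt(5)/2) + 2*(-3/2 - sqrt(5)/2)*conj(-1/2 + sqrt(5)/2) + 2*(3/2 - sqrt(5)/2)*conj(-sqrt(5)/2 - 1/2) + 5*(0)*conj(0) + 5*(0)*conj(0)]
      = (1/20)[(8) + (-8) + (-1 + sqrt(5)) + (1 + sqrt(5)) + (-sqrt(5) - 1) + (1 - sqrt(5)) + (0) + (0)] = 0/20 = 0
Hence the multiplicities are chi_3: 1, chi_4: 1, chi_5: 1. Dimension check: dim(chi_6)*dim(chi_7) = 2*2 = 4 and sum (mult * dim) = 1*1 + 1*1 + 1*2 = 4.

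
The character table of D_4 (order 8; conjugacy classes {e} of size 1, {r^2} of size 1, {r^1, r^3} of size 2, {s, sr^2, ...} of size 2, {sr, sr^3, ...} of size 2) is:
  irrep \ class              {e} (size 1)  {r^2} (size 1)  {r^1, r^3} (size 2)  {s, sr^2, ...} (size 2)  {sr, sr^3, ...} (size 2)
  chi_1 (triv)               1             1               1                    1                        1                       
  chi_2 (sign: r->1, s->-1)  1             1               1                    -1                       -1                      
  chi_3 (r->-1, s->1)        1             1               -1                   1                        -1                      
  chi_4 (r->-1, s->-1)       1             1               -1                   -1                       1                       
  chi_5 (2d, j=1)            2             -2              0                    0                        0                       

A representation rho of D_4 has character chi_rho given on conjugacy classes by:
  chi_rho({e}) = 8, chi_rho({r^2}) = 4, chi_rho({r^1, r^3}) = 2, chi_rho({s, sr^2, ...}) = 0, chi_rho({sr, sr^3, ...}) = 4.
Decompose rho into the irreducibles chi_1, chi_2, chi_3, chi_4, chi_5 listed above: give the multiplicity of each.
Multiplicities: chi_1: 3, chi_2: 1, chi_3: 0, chi_4: 2, chi_5: 1.

Use <chi_rho, chi> = (1/|G|) sum_C |C| * chi_rho(C) * conj(chi(C)) with |G| = 8 for each irreducible chi in the table:
  <chi_rho, chi_1> = (1/8)[1*(8)*conj(1) + 1*(4)*conj(1) + 2*(2)*conj(1) + 2*(0)*conj(1) + 2*(4)*conj(1)]
      = (1/8)[(8) + (4) + (4) + (0) + (8)] = 24/8 = 3
  <chi_rho, chi_2> = (1/8)[1*(8)*conj(1) + 1*(4)*conj(1) + 2*(2)*conj(1) + 2*(0)*conj(-1) + 2*(4)*conj(-1)]
      = (1/8)[(8) + (4) + (4) + (0) + (-8)] = 8/8 = 1
  <chi_rho, chi_3> = (1/8)[1*(8)*conj(1) + 1*(4)*conj(1) + 2*(2)*conj(-1) + 2*(0)*conj(1) + 2*(4)*conj(-1)]
      = (1/8)[(8) + (4) + (-4) + (0) + (-8)] = 0/8 = 0
  <chi_rho, chi_4> = (1/8)[1*(8)*conj(1) + 1*(4)*conj(1) + 2*(2)*conj(-1) + 2*(0)*conj(-1) + 2*(4)*conj(1)]
      = (1/8)[(8) + (4) + (-4) + (0) + (8)] = 16/8 = 2
  <chi_rho, chi_5> = (1/8)[1*(8)*conj(2) + 1*(4)*conj(-2) + 2*(2)*conj(0) + 2*(0)*conj(0) + 2*(4)*conj(0)]
      = (1/8)[(16) + (-8) + (0) + (0) + (0)] = 8/8 = 1
Dimension check: dim(rho) = sum (mult * dim) = 3*1 + 1*1 + 0*1 + 2*1 + 1*2 = 8 = chi_rho(e) = 8.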